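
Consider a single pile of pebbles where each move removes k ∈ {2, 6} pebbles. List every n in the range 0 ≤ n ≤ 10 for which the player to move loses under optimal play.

0, 1, 4, 5, 8, 9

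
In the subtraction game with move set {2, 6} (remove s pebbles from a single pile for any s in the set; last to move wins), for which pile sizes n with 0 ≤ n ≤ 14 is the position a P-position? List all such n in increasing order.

0, 1, 4, 5, 8, 9, 12, 13

Grundy values for subtraction set {2, 6}:
g(0) = mex{} = 0
g(1) = mex{} = 0
g(2) = mex{0} = 1
g(3) = mex{0} = 1
g(4) = mex{1} = 0
g(5) = mex{1} = 0
g(6) = mex{0} = 1
g(7) = mex{0} = 1
g(8) = mex{1} = 0
g(9) = mex{1} = 0
g(10) = mex{0} = 1
g(11) = mex{0} = 1
g(12) = mex{1} = 0
g(13) = mex{1} = 0
g(14) = mex{0} = 1
The P-positions (g = 0) in 0..14 are 0, 1, 4, 5, 8, 9, 12, 13.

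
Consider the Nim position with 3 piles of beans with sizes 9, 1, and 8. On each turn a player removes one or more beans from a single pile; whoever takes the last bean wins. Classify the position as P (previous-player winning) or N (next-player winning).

Write each in binary and XOR column by column:
  1001  (9)
  0001  (1)
  1000  (8)
  ----
  0000  (0)
The nim-sum is 0, so this is a P-position: the player to move is in a losing position under optimal play.

P-position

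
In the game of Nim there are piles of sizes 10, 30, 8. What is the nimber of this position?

Nim-sum: 10 ^ 30 ^ 8 = 28.

28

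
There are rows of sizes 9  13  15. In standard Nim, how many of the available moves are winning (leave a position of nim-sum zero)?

In binary:
  1001  (9)
  1101  (13)
  1111  (15)
  ----
  1011  (11)
The overall nim-sum is X = 11. A row of size p has a winning move iff p XOR X < p (reduce it to p XOR X).
  9: 9 XOR 11 = 2 < 9 — winning move (to 2).
  13: 13 XOR 11 = 6 < 13 — winning move (to 6).
  15: 15 XOR 11 = 4 < 15 — winning move (to 4).
That gives 3 winning moves.

3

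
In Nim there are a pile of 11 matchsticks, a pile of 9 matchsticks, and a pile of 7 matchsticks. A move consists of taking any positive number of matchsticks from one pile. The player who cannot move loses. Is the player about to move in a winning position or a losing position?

Winning position

Compute the nim-sum pairwise:
11 XOR 9 = 2
2 XOR 7 = 5
The nim-sum is 5 ≠ 0, so this is an N-position: the player to move can win.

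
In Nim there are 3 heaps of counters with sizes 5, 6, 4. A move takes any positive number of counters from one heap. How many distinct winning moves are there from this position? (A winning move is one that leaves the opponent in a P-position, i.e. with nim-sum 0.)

3

Nim-sum: 5 XOR 6 XOR 4 = 7.
The overall nim-sum is X = 7. A heap of size p has a winning move iff p XOR X < p (reduce it to p XOR X).
  5: 5 XOR 7 = 2 < 5 — winning move (to 2).
  6: 6 XOR 7 = 1 < 6 — winning move (to 1).
  4: 4 XOR 7 = 3 < 4 — winning move (to 3).
That gives 3 winning moves.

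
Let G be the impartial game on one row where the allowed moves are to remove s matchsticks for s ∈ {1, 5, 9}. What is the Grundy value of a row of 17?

1

Build the Grundy sequence with g(k) = mex{g(k−s) : s ∈ {1, 5, 9}, s ≤ k}:
k:     0  1  2  3  4  5  6  7  8  9 10 11 12 13 14 15 16 17
g(k):  0  1  0  1  0  1  0  1  0  1  0  1  0  1  0  1  0  1
So g(17) = 1.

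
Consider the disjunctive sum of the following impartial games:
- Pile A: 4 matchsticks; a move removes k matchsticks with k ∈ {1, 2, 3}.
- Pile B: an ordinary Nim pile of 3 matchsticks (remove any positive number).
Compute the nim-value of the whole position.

3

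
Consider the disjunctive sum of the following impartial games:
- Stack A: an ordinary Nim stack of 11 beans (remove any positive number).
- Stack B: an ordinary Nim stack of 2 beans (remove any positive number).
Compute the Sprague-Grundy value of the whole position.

9

Stack A is a plain Nim stack of size 11, so its Grundy value is 11.
Stack B is a plain Nim stack of size 2, so its Grundy value is 2.
By the Sprague-Grundy theorem, the Grundy value of a sum of independent games is the XOR of the component values.
Combined value = 11 XOR 2 = 9.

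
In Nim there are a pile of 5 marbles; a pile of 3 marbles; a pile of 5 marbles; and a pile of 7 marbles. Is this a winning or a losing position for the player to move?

Winning position

Write each in binary and XOR column by column:
  101  (5)
  011  (3)
  101  (5)
  111  (7)
  ---
  100  (4)
The nim-sum is 4 ≠ 0, so this is an N-position: the player to move can win.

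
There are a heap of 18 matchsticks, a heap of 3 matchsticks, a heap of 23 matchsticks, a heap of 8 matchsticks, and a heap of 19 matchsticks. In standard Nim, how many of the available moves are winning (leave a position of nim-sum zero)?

3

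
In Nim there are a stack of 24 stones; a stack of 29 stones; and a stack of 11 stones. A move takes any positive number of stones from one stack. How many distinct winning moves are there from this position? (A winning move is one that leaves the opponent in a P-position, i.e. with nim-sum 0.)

3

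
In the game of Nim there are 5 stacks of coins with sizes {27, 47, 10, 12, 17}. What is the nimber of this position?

35

Compute the nim-sum pairwise:
27 ^ 47 = 52
52 ^ 10 = 62
62 ^ 12 = 50
50 ^ 17 = 35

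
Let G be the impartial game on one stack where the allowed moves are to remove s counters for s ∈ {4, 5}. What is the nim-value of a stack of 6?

Grundy values for subtraction set {4, 5}:
g(0) = mex{} = 0
g(1) = mex{} = 0
g(2) = mex{} = 0
g(3) = mex{} = 0
g(4) = mex{0} = 1
g(5) = mex{0} = 1
g(6) = mex{0} = 1
So g(6) = 1.

1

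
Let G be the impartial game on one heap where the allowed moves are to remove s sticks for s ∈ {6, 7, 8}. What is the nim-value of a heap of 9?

Grundy values for subtraction set {6, 7, 8}:
k:     0  1  2  3  4  5  6  7  8  9
g(k):  0  0  0  0  0  0  1  1  1  1
So g(9) = 1.

1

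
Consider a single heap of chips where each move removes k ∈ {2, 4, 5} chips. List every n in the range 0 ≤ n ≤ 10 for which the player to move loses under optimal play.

Grundy values for subtraction set {2, 4, 5}:
g(0) = mex{} = 0
g(1) = mex{} = 0
g(2) = mex{0} = 1
g(3) = mex{0} = 1
g(4) = mex{0,1} = 2
g(5) = mex{0,1} = 2
g(6) = mex{0,1,2} = 3
g(7) = mex{1,2} = 0
g(8) = mex{1,2,3} = 0
g(9) = mex{0,2} = 1
g(10) = mex{0,2,3} = 1
The P-positions (g = 0) in 0..10 are 0, 1, 7, 8.

0, 1, 7, 8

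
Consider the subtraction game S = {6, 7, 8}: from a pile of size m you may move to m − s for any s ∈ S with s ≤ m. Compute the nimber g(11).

Grundy values for subtraction set {6, 7, 8}:
g(0) = mex{} = 0
g(1) = mex{} = 0
g(2) = mex{} = 0
g(3) = mex{} = 0
g(4) = mex{} = 0
g(5) = mex{} = 0
g(6) = mex{0} = 1
g(7) = mex{0} = 1
g(8) = mex{0} = 1
g(9) = mex{0} = 1
g(10) = mex{0} = 1
g(11) = mex{0} = 1
So g(11) = 1.

1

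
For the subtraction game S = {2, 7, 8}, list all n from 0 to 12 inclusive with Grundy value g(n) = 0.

Compute g(0), g(1), … for moves {2, 7, 8}:
g(0) = mex{} = 0
g(1) = mex{} = 0
g(2) = mex{0} = 1
g(3) = mex{0} = 1
g(4) = mex{1} = 0
g(5) = mex{1} = 0
g(6) = mex{0} = 1
g(7) = mex{0} = 1
g(8) = mex{0,1} = 2
g(9) = mex{0,1} = 2
g(10) = mex{1,2} = 0
g(11) = mex{0,1,2} = 3
g(12) = mex{0} = 1
The P-positions (g = 0) in 0..12 are 0, 1, 4, 5, 10.

0, 1, 4, 5, 10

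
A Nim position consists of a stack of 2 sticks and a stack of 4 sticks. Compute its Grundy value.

6

Nim-sum: 2 XOR 4 = 6.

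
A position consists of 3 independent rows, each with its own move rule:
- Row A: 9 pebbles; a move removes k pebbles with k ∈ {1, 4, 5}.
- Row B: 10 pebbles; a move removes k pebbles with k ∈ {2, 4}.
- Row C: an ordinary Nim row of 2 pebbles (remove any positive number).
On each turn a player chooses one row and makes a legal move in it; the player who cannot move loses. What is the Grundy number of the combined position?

1

Grundy values for row A (subtraction set {1, 4, 5}):
k:     0  1  2  3  4  5  6  7  8  9
g(k):  0  1  0  1  2  3  2  3  0  1
So g(9) = 1.
For row B, compute g(0), g(1), … with moves {2, 4}:
k:     0  1  2  3  4  5  6  7  8  9 10
g(k):  0  0  1  1  2  2  0  0  1  1  2
So g(10) = 2.
Row C is a plain Nim row of size 2, so its Grundy value is 2.
By the Sprague-Grundy theorem, the Grundy value of a sum of independent games is the XOR of the component values.
Combined value = 1 ⊕ 2 ⊕ 2 = 1.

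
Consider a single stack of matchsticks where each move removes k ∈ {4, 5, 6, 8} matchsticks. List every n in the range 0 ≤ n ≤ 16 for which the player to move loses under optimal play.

0, 1, 2, 3, 12, 13, 14, 15

Build the Grundy sequence with g(k) = mex{g(k−s) : s ∈ {4, 5, 6, 8}, s ≤ k}:
k:     0  1  2  3  4  5  6  7  8  9 10 11 12 13 14 15 16
g(k):  0  0  0  0  1  1  1  1  2  2  2  2  0  0  0  0  1
The P-positions (g = 0) in 0..16 are 0, 1, 2, 3, 12, 13, 14, 15.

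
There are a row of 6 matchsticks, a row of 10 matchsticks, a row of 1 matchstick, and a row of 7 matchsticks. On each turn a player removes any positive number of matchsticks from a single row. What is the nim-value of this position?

Nim-sum: 6 ^ 10 ^ 1 ^ 7 = 10.

10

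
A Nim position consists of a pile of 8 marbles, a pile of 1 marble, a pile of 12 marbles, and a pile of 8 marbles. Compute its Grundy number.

13

Nim-sum: 8 ^ 1 ^ 12 ^ 8 = 13.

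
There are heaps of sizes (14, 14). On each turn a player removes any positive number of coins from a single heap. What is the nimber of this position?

0

Nim-sum: 14 ^ 14 = 0.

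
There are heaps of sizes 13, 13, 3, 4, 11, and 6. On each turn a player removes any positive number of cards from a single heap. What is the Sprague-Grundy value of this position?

Compute the nim-sum pairwise:
13 ⊕ 13 = 0
0 ⊕ 3 = 3
3 ⊕ 4 = 7
7 ⊕ 11 = 12
12 ⊕ 6 = 10

10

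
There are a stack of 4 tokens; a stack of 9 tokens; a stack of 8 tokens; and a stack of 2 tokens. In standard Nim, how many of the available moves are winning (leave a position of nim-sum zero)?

1

Nim-sum: 4 XOR 9 XOR 8 XOR 2 = 7.
The overall nim-sum is X = 7. A stack of size p has a winning move iff p XOR X < p (reduce it to p XOR X).
  4: 4 XOR 7 = 3 < 4 — winning move (to 3).
  9: 9 XOR 7 = 14 ≥ 9 — no move.
  8: 8 XOR 7 = 15 ≥ 8 — no move.
  2: 2 XOR 7 = 5 ≥ 2 — no move.
That gives 1 winning move.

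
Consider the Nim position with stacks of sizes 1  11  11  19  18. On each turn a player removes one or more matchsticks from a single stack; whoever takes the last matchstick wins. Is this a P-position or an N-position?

P-position

Write each in binary and XOR column by column:
  00001  (1)
  01011  (11)
  01011  (11)
  10011  (19)
  10010  (18)
  -----
  00000  (0)
The nim-sum is 0, so this is a P-position: the player to move is in a losing position under optimal play.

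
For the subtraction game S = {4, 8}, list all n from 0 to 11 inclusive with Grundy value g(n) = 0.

0, 1, 2, 3

Grundy values for subtraction set {4, 8}:
g(0) = mex{} = 0
g(1) = mex{} = 0
g(2) = mex{} = 0
g(3) = mex{} = 0
g(4) = mex{0} = 1
g(5) = mex{0} = 1
g(6) = mex{0} = 1
g(7) = mex{0} = 1
g(8) = mex{0,1} = 2
g(9) = mex{0,1} = 2
g(10) = mex{0,1} = 2
g(11) = mex{0,1} = 2
The P-positions (g = 0) in 0..11 are 0, 1, 2, 3.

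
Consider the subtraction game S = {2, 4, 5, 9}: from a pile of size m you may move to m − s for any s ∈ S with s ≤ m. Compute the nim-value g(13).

Compute g(0), g(1), … for moves {2, 4, 5, 9}:
k:     0  1  2  3  4  5  6  7  8  9 10 11 12 13
g(k):  0  0  1  1  2  2  3  0  0  1  1  2  2  3
So g(13) = 3.

3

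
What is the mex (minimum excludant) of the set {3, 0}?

1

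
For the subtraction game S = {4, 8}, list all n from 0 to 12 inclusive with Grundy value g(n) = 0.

0, 1, 2, 3, 12

Grundy values for subtraction set {4, 8}:
k:     0  1  2  3  4  5  6  7  8  9 10 11 12
g(k):  0  0  0  0  1  1  1  1  2  2  2  2  0
The P-positions (g = 0) in 0..12 are 0, 1, 2, 3, 12.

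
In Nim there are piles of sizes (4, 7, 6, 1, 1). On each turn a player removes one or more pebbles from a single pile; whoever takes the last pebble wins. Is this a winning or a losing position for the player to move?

Winning position

Compute the nim-sum pairwise:
4 XOR 7 = 3
3 XOR 6 = 5
5 XOR 1 = 4
4 XOR 1 = 5
The nim-sum is 5 ≠ 0, so this is an N-position: the player to move can win.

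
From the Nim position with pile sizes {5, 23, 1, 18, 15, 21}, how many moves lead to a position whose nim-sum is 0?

3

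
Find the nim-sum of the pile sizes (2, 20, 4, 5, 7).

16

Nim-sum: 2 ^ 20 ^ 4 ^ 5 ^ 7 = 16.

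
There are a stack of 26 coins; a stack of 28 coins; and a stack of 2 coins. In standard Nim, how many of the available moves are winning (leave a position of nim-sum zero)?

1

Nim-sum: 26 ⊕ 28 ⊕ 2 = 4.
The overall nim-sum is X = 4. A stack of size p has a winning move iff p XOR X < p (reduce it to p XOR X).
  26: 26 XOR 4 = 30 ≥ 26 — no move.
  28: 28 XOR 4 = 24 < 28 — winning move (to 24).
  2: 2 XOR 4 = 6 ≥ 2 — no move.
That gives 1 winning move.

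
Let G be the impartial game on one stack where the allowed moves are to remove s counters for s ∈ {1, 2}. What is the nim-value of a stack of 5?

Compute g(0), g(1), … for moves {1, 2}:
k:     0  1  2  3  4  5
g(k):  0  1  2  0  1  2
So g(5) = 2.

2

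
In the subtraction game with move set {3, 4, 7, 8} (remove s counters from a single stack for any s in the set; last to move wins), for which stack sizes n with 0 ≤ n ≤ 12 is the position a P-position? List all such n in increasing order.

0, 1, 2, 11, 12

Grundy values for subtraction set {3, 4, 7, 8}:
k:     0  1  2  3  4  5  6  7  8  9 10 11 12
g(k):  0  0  0  1  1  1  2  2  2  3  3  0  0
The P-positions (g = 0) in 0..12 are 0, 1, 2, 11, 12.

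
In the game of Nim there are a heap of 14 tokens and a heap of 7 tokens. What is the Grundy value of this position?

Nim-sum: 14 ⊕ 7 = 9.

9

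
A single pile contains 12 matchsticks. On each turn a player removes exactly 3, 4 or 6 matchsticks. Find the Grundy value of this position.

Grundy values for subtraction set {3, 4, 6}:
k:     0  1  2  3  4  5  6  7  8  9 10 11 12
g(k):  0  0  0  1  1  1  2  2  2  0  0  0  1
So g(12) = 1.

1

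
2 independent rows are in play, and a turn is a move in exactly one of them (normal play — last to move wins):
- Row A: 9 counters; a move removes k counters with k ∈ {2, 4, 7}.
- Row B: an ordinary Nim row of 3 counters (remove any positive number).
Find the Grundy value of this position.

Grundy values for row A (subtraction set {2, 4, 7}):
g(0) = mex{} = 0
g(1) = mex{} = 0
g(2) = mex{0} = 1
g(3) = mex{0} = 1
g(4) = mex{0,1} = 2
g(5) = mex{0,1} = 2
g(6) = mex{1,2} = 0
g(7) = mex{0,1,2} = 3
g(8) = mex{0,2} = 1
g(9) = mex{1,2,3} = 0
So g(9) = 0.
Row B is a plain Nim row of size 3, so its Grundy value is 3.
By the Sprague-Grundy theorem, the Grundy value of a sum of independent games is the XOR of the component values.
Combined value = 0 ⊕ 3 = 3.

3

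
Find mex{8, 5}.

0

0 is not in the set, so the mex is 0.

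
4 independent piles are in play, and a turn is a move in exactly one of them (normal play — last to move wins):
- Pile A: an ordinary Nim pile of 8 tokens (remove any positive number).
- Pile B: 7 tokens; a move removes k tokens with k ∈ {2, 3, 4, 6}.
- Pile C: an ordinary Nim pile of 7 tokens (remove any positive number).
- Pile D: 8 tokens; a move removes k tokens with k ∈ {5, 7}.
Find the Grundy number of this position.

13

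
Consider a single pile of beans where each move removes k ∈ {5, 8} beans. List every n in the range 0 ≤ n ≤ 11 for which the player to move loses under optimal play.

0, 1, 2, 3, 4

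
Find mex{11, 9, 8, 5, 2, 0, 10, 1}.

3

The values 0, 1, 2 are all present; 3 is the first non-negative integer missing from the set.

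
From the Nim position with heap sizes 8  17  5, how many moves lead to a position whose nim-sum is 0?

1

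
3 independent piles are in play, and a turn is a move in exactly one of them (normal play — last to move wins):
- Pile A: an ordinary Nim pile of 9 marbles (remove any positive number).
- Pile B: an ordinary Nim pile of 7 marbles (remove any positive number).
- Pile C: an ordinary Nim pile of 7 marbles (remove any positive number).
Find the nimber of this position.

9

Pile A is a plain Nim pile of size 9, so its Grundy value is 9.
Pile B is a plain Nim pile of size 7, so its Grundy value is 7.
Pile C is a plain Nim pile of size 7, so its Grundy value is 7.
By the Sprague-Grundy theorem, the Grundy value of a sum of independent games is the XOR of the component values.
Combined value = 9 ⊕ 7 ⊕ 7 = 9.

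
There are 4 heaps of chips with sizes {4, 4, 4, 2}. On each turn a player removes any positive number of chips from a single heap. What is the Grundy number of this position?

6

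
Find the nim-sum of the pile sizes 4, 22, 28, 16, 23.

9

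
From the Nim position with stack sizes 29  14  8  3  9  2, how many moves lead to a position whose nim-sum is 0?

In binary:
  11101  (29)
  01110  (14)
  01000  (8)
  00011  (3)
  01001  (9)
  00010  (2)
  -----
  10011  (19)
The overall nim-sum is X = 19. A stack of size p has a winning move iff p XOR X < p (reduce it to p XOR X).
  29: 29 XOR 19 = 14 < 29 — winning move (to 14).
  14: 14 XOR 19 = 29 ≥ 14 — no move.
  8: 8 XOR 19 = 27 ≥ 8 — no move.
  3: 3 XOR 19 = 16 ≥ 3 — no move.
  9: 9 XOR 19 = 26 ≥ 9 — no move.
  2: 2 XOR 19 = 17 ≥ 2 — no move.
That gives 1 winning move.

1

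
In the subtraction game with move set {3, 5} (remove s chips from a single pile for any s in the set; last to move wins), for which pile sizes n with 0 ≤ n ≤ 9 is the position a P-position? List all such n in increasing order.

0, 1, 2, 8, 9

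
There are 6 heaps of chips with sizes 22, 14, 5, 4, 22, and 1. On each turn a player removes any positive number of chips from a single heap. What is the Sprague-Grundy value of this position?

14

Compute the nim-sum pairwise:
22 ⊕ 14 = 24
24 ⊕ 5 = 29
29 ⊕ 4 = 25
25 ⊕ 22 = 15
15 ⊕ 1 = 14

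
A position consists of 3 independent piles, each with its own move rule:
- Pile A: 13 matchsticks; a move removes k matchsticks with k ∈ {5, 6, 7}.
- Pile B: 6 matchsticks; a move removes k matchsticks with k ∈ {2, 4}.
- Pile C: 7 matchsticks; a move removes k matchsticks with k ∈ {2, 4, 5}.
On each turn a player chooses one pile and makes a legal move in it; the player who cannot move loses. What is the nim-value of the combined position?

Grundy values for pile A (subtraction set {5, 6, 7}):
g(0) = mex{} = 0
g(1) = mex{} = 0
g(2) = mex{} = 0
g(3) = mex{} = 0
g(4) = mex{} = 0
g(5) = mex{0} = 1
g(6) = mex{0} = 1
g(7) = mex{0} = 1
g(8) = mex{0} = 1
g(9) = mex{0} = 1
g(10) = mex{0,1} = 2
g(11) = mex{0,1} = 2
g(12) = mex{1} = 0
g(13) = mex{1} = 0
So g(13) = 0.
Grundy values for pile B (subtraction set {2, 4}):
g(0) = mex{} = 0
g(1) = mex{} = 0
g(2) = mex{0} = 1
g(3) = mex{0} = 1
g(4) = mex{0,1} = 2
g(5) = mex{0,1} = 2
g(6) = mex{1,2} = 0
So g(6) = 0.
Grundy values for pile C (subtraction set {2, 4, 5}):
g(0) = mex{} = 0
g(1) = mex{} = 0
g(2) = mex{0} = 1
g(3) = mex{0} = 1
g(4) = mex{0,1} = 2
g(5) = mex{0,1} = 2
g(6) = mex{0,1,2} = 3
g(7) = mex{1,2} = 0
So g(7) = 0.
The value of a disjunctive sum is the nim-sum of the parts.
Combined value = 0 XOR 0 XOR 0 = 0.

0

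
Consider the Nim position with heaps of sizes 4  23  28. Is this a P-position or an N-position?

Compute the nim-sum pairwise:
4 ^ 23 = 19
19 ^ 28 = 15
The nim-sum is 15 ≠ 0, so this is an N-position: the player to move can win.

N-position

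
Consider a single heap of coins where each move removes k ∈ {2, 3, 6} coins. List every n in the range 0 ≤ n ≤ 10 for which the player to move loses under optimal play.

Grundy values for subtraction set {2, 3, 6}:
k:     0  1  2  3  4  5  6  7  8  9 10
g(k):  0  0  1  1  2  0  3  1  2  0  0
The P-positions (g = 0) in 0..10 are 0, 1, 5, 9, 10.

0, 1, 5, 9, 10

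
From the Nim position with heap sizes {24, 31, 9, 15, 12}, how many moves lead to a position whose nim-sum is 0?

5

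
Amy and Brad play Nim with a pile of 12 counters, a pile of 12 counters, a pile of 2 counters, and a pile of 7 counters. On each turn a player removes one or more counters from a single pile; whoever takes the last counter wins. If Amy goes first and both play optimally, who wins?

Amy wins

In binary:
  1100  (12)
  1100  (12)
  0010  (2)
  0111  (7)
  ----
  0101  (5)
The nim-sum is 5 ≠ 0, so this is an N-position: the player to move can win; Amy has a winning move.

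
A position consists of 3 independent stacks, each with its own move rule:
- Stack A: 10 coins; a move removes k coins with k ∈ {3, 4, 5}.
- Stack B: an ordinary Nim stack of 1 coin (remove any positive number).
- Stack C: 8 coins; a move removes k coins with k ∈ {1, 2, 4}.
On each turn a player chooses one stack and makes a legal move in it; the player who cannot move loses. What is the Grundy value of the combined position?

Build the Grundy sequence for stack A with g(k) = mex{g(k−s) : s ∈ {3, 4, 5}, s ≤ k}:
k:     0  1  2  3  4  5  6  7  8  9 10
g(k):  0  0  0  1  1  1  2  2  0  0  0
So g(10) = 0.
Stack B is a plain Nim stack of size 1, so its Grundy value is 1.
For stack C, compute g(0), g(1), … with moves {1, 2, 4}:
k:     0  1  2  3  4  5  6  7  8
g(k):  0  1  2  0  1  2  0  1  2
So g(8) = 2.
By the Sprague-Grundy theorem, the Grundy value of a sum of independent games is the XOR of the component values.
Combined value = 0 XOR 1 XOR 2 = 3.

3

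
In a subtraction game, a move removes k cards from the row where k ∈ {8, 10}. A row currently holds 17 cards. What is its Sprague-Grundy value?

Compute g(0), g(1), … for moves {8, 10}:
k:     0  1  2  3  4  5  6  7  8  9 10 11 12 13 14 15 16 17
g(k):  0  0  0  0  0  0  0  0  1  1  1  1  1  1  1  1  2  2
So g(17) = 2.

2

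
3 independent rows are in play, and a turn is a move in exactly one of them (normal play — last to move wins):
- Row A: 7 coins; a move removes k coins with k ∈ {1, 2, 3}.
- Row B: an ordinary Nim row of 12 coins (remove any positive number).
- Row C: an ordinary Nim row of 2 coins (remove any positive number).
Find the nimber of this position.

Build the Grundy sequence for row A with g(k) = mex{g(k−s) : s ∈ {1, 2, 3}, s ≤ k}:
g(0) = mex{} = 0
g(1) = mex{0} = 1
g(2) = mex{0,1} = 2
g(3) = mex{0,1,2} = 3
g(4) = mex{1,2,3} = 0
g(5) = mex{0,2,3} = 1
g(6) = mex{0,1,3} = 2
g(7) = mex{0,1,2} = 3
So g(7) = 3.
Row B is a plain Nim row of size 12, so its Grundy value is 12.
Row C is a plain Nim row of size 2, so its Grundy value is 2.
The value of a disjunctive sum is the nim-sum of the parts.
Combined value = 3 XOR 12 XOR 2 = 13.

13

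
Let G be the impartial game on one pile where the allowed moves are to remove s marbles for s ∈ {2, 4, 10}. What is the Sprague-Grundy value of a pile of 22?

2

Grundy values for subtraction set {2, 4, 10}:
k:     0  1  2  3  4  5  6  7  8  9 10 11 12 13 14 15 16 17 18 19 20 21 22
g(k):  0  0  1  1  2  2  0  0  1  1  2  2  0  0  1  1  2  2  0  0  1  1  2
So g(22) = 2.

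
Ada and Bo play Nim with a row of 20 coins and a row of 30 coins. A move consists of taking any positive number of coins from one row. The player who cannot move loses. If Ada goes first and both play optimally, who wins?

Compute the nim-sum pairwise:
20 ^ 30 = 10
The nim-sum is 10 ≠ 0, so this is an N-position: the player to move can win; Ada has a winning move.

Ada wins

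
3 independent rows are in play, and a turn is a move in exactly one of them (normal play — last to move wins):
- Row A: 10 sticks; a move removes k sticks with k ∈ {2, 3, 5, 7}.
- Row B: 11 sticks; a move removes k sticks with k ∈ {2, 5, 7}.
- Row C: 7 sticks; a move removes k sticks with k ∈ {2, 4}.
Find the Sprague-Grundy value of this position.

Grundy values for row A (subtraction set {2, 3, 5, 7}):
g(0) = mex{} = 0
g(1) = mex{} = 0
g(2) = mex{0} = 1
g(3) = mex{0} = 1
g(4) = mex{0,1} = 2
g(5) = mex{0,1} = 2
g(6) = mex{0,1,2} = 3
g(7) = mex{0,1,2} = 3
g(8) = mex{0,1,2,3} = 4
g(9) = mex{1,2,3} = 0
g(10) = mex{1,2,3,4} = 0
So g(10) = 0.
Grundy values for row B (subtraction set {2, 5, 7}):
k:     0  1  2  3  4  5  6  7  8  9 10 11
g(k):  0  0  1  1  0  2  1  3  2  2  0  3
So g(11) = 3.
For row C, compute g(0), g(1), … with moves {2, 4}:
k:     0  1  2  3  4  5  6  7
g(k):  0  0  1  1  2  2  0  0
So g(7) = 0.
By the Sprague-Grundy theorem, the Grundy value of a sum of independent games is the XOR of the component values.
Combined value = 0 XOR 3 XOR 0 = 3.

3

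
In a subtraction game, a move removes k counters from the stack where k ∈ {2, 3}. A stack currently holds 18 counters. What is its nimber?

1

Compute g(0), g(1), … for moves {2, 3}:
k:     0  1  2  3  4  5  6  7  8  9 10 11 12 13 14 15 16 17 18
g(k):  0  0  1  1  2  0  0  1  1  2  0  0  1  1  2  0  0  1  1
So g(18) = 1.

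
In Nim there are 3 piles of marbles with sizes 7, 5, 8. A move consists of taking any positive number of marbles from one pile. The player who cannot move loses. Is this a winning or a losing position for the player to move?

Bitwise XOR of the heap sizes:
  0111  (7)
  0101  (5)
  1000  (8)
  ----
  1010  (10)
The nim-sum is 10 ≠ 0, so this is an N-position: the player to move can win.

Winning position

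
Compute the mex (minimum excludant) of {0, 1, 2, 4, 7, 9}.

3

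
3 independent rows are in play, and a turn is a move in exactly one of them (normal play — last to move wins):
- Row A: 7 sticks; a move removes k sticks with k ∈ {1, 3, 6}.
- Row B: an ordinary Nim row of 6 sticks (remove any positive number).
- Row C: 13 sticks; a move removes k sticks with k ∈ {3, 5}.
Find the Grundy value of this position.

4

Grundy values for row A (subtraction set {1, 3, 6}):
g(0) = mex{} = 0
g(1) = mex{0} = 1
g(2) = mex{1} = 0
g(3) = mex{0} = 1
g(4) = mex{1} = 0
g(5) = mex{0} = 1
g(6) = mex{0,1} = 2
g(7) = mex{0,1,2} = 3
So g(7) = 3.
Row B is a plain Nim row of size 6, so its Grundy value is 6.
Build the Grundy sequence for row C with g(k) = mex{g(k−s) : s ∈ {3, 5}, s ≤ k}:
k:     0  1  2  3  4  5  6  7  8  9 10 11 12 13
g(k):  0  0  0  1  1  1  2  2  0  0  0  1  1  1
So g(13) = 1.
By the Sprague-Grundy theorem, the Grundy value of a sum of independent games is the XOR of the component values.
Combined value = 3 XOR 6 XOR 1 = 4.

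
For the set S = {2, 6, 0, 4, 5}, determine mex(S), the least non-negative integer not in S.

1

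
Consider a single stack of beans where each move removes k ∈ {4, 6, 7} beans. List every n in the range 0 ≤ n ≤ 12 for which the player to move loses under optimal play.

Compute g(0), g(1), … for moves {4, 6, 7}:
k:     0  1  2  3  4  5  6  7  8  9 10 11 12
g(k):  0  0  0  0  1  1  1  1  2  2  2  0  0
The P-positions (g = 0) in 0..12 are 0, 1, 2, 3, 11, 12.

0, 1, 2, 3, 11, 12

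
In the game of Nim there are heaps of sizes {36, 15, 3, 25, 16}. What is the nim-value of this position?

Compute the nim-sum pairwise:
36 ⊕ 15 = 43
43 ⊕ 3 = 40
40 ⊕ 25 = 49
49 ⊕ 16 = 33

33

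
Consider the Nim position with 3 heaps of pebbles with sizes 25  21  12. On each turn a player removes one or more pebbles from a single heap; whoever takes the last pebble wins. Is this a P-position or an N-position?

P-position

Nim-sum: 25 ⊕ 21 ⊕ 12 = 0.
The nim-sum is 0, so this is a P-position: the player to move is in a losing position under optimal play.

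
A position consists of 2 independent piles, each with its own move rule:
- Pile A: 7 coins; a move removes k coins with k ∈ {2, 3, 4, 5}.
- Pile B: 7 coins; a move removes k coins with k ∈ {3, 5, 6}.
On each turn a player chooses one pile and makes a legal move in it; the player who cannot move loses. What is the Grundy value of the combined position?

2

For pile A, compute g(0), g(1), … with moves {2, 3, 4, 5}:
k:     0  1  2  3  4  5  6  7
g(k):  0  0  1  1  2  2  3  0
So g(7) = 0.
Build the Grundy sequence for pile B with g(k) = mex{g(k−s) : s ∈ {3, 5, 6}, s ≤ k}:
g(0) = mex{} = 0
g(1) = mex{} = 0
g(2) = mex{} = 0
g(3) = mex{0} = 1
g(4) = mex{0} = 1
g(5) = mex{0} = 1
g(6) = mex{0,1} = 2
g(7) = mex{0,1} = 2
So g(7) = 2.
By the Sprague-Grundy theorem, the Grundy value of a sum of independent games is the XOR of the component values.
Combined value = 0 XOR 2 = 2.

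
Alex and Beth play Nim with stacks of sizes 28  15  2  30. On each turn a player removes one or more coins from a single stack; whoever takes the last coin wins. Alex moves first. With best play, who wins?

Alex wins

Compute the nim-sum pairwise:
28 XOR 15 = 19
19 XOR 2 = 17
17 XOR 30 = 15
The nim-sum is 15 ≠ 0, so this is an N-position: the player to move can win; Alex has a winning move.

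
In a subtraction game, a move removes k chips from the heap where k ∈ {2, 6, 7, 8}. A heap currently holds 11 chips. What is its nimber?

3

Grundy values for subtraction set {2, 6, 7, 8}:
k:     0  1  2  3  4  5  6  7  8  9 10 11
g(k):  0  0  1  1  0  0  1  1  2  2  3  3
So g(11) = 3.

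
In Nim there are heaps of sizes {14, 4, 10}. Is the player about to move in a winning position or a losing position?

Compute the nim-sum pairwise:
14 XOR 4 = 10
10 XOR 10 = 0
The nim-sum is 0, so this is a P-position: the player to move is in a losing position under optimal play.

Losing position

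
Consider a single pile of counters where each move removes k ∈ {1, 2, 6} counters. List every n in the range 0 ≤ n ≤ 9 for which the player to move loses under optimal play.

Build the Grundy sequence with g(k) = mex{g(k−s) : s ∈ {1, 2, 6}, s ≤ k}:
g(0) = mex{} = 0
g(1) = mex{0} = 1
g(2) = mex{0,1} = 2
g(3) = mex{1,2} = 0
g(4) = mex{0,2} = 1
g(5) = mex{0,1} = 2
g(6) = mex{0,1,2} = 3
g(7) = mex{1,2,3} = 0
g(8) = mex{0,2,3} = 1
g(9) = mex{0,1} = 2
The P-positions (g = 0) in 0..9 are 0, 3, 7.

0, 3, 7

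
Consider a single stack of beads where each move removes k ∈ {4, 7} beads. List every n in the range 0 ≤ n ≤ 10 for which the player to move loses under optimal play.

0, 1, 2, 3

Grundy values for subtraction set {4, 7}:
k:     0  1  2  3  4  5  6  7  8  9 10
g(k):  0  0  0  0  1  1  1  1  2  2  2
The P-positions (g = 0) in 0..10 are 0, 1, 2, 3.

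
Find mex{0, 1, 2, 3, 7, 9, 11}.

4

The values 0, 1, 2, 3 are all present; 4 is the first non-negative integer missing from the set.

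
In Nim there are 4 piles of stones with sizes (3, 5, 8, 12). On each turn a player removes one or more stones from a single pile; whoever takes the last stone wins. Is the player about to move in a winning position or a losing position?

Winning position

Compute the nim-sum pairwise:
3 XOR 5 = 6
6 XOR 8 = 14
14 XOR 12 = 2
The nim-sum is 2 ≠ 0, so this is an N-position: the player to move can win.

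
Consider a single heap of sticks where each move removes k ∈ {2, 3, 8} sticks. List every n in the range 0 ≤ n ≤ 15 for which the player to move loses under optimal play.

0, 1, 5, 6, 10, 11, 15

Compute g(0), g(1), … for moves {2, 3, 8}:
k:     0  1  2  3  4  5  6  7  8  9 10 11 12 13 14 15
g(k):  0  0  1  1  2  0  0  1  1  2  0  0  1  1  2  0
The P-positions (g = 0) in 0..15 are 0, 1, 5, 6, 10, 11, 15.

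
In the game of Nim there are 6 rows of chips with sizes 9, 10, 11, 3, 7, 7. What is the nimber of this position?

In binary:
  1001  (9)
  1010  (10)
  1011  (11)
  0011  (3)
  0111  (7)
  0111  (7)
  ----
  1011  (11)

11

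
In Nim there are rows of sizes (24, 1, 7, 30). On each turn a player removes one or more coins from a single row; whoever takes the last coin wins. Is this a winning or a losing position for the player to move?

Losing position

Nim-sum: 24 XOR 1 XOR 7 XOR 30 = 0.
The nim-sum is 0, so this is a P-position: the player to move is in a losing position under optimal play.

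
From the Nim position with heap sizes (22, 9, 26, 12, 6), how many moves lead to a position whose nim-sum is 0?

3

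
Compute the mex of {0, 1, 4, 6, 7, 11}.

The values 0, 1 are all present; 2 is the first non-negative integer missing from the set.

2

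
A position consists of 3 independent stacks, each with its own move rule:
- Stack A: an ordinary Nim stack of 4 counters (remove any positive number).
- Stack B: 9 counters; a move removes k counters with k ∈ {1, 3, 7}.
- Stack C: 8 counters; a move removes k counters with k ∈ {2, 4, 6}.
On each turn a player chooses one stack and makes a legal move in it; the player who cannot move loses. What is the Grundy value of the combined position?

Stack A is a plain Nim stack of size 4, so its Grundy value is 4.
For stack B, compute g(0), g(1), … with moves {1, 3, 7}:
k:     0  1  2  3  4  5  6  7  8  9
g(k):  0  1  0  1  0  1  0  1  0  1
So g(9) = 1.
Grundy values for stack C (subtraction set {2, 4, 6}):
k:     0  1  2  3  4  5  6  7  8
g(k):  0  0  1  1  2  2  3  3  0
So g(8) = 0.
The value of a disjunctive sum is the nim-sum of the parts.
Combined value = 4 ⊕ 1 ⊕ 0 = 5.

5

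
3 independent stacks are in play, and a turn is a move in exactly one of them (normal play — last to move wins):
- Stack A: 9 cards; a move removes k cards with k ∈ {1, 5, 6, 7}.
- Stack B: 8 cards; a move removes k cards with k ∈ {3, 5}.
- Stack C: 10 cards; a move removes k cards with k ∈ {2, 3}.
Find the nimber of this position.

3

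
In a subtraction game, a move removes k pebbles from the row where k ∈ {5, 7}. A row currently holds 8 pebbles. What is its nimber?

1

Build the Grundy sequence with g(k) = mex{g(k−s) : s ∈ {5, 7}, s ≤ k}:
k:     0  1  2  3  4  5  6  7  8
g(k):  0  0  0  0  0  1  1  1  1
So g(8) = 1.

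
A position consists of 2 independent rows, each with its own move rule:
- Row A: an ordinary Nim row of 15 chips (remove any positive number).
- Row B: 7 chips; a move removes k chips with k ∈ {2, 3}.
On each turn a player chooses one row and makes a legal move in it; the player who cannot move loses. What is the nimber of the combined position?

14

Row A is a plain Nim row of size 15, so its Grundy value is 15.
For row B, compute g(0), g(1), … with moves {2, 3}:
g(0) = mex{} = 0
g(1) = mex{} = 0
g(2) = mex{0} = 1
g(3) = mex{0} = 1
g(4) = mex{0,1} = 2
g(5) = mex{1} = 0
g(6) = mex{1,2} = 0
g(7) = mex{0,2} = 1
So g(7) = 1.
By the Sprague-Grundy theorem, the Grundy value of a sum of independent games is the XOR of the component values.
Combined value = 15 XOR 1 = 14.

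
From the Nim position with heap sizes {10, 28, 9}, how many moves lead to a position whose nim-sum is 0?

Compute the nim-sum pairwise:
10 XOR 28 = 22
22 XOR 9 = 31
The overall nim-sum is X = 31. A heap of size p has a winning move iff p XOR X < p (reduce it to p XOR X).
  10: 10 XOR 31 = 21 ≥ 10 — no move.
  28: 28 XOR 31 = 3 < 28 — winning move (to 3).
  9: 9 XOR 31 = 22 ≥ 9 — no move.
That gives 1 winning move.

1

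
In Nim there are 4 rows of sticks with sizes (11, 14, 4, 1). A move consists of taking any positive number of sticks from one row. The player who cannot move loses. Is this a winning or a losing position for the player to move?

Losing position

Nim-sum: 11 ⊕ 14 ⊕ 4 ⊕ 1 = 0.
The nim-sum is 0, so this is a P-position: the player to move is in a losing position under optimal play.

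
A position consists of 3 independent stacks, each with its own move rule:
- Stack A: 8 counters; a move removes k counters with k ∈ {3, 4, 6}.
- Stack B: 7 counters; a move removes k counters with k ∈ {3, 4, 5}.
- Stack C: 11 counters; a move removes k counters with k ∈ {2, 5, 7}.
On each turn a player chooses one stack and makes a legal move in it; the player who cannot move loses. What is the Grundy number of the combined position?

3

For stack A, compute g(0), g(1), … with moves {3, 4, 6}:
g(0) = mex{} = 0
g(1) = mex{} = 0
g(2) = mex{} = 0
g(3) = mex{0} = 1
g(4) = mex{0} = 1
g(5) = mex{0} = 1
g(6) = mex{0,1} = 2
g(7) = mex{0,1} = 2
g(8) = mex{0,1} = 2
So g(8) = 2.
Grundy values for stack B (subtraction set {3, 4, 5}):
k:     0  1  2  3  4  5  6  7
g(k):  0  0  0  1  1  1  2  2
So g(7) = 2.
Build the Grundy sequence for stack C with g(k) = mex{g(k−s) : s ∈ {2, 5, 7}, s ≤ k}:
k:     0  1  2  3  4  5  6  7  8  9 10 11
g(k):  0  0  1  1  0  2  1  3  2  2  0  3
So g(11) = 3.
The value of a disjunctive sum is the nim-sum of the parts.
Combined value = 2 ⊕ 2 ⊕ 3 = 3.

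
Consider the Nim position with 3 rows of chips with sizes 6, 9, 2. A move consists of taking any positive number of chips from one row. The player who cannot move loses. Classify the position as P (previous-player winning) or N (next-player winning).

Write each in binary and XOR column by column:
  0110  (6)
  1001  (9)
  0010  (2)
  ----
  1101  (13)
The nim-sum is 13 ≠ 0, so this is an N-position: the player to move can win.

N-position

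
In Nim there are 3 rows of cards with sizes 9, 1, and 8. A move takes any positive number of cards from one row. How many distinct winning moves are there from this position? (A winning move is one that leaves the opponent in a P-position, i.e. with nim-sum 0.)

0

Bitwise XOR of the heap sizes:
  1001  (9)
  0001  (1)
  1000  (8)
  ----
  0000  (0)
The nim-sum is already 0, so every move leaves a nonzero nim-sum — there are no winning moves.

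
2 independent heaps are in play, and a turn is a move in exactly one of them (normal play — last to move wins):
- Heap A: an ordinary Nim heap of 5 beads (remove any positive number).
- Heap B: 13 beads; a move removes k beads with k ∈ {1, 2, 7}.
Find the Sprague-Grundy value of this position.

Heap A is a plain Nim heap of size 5, so its Grundy value is 5.
Build the Grundy sequence for heap B with g(k) = mex{g(k−s) : s ∈ {1, 2, 7}, s ≤ k}:
k:     0  1  2  3  4  5  6  7  8  9 10 11 12 13
g(k):  0  1  2  0  1  2  0  1  2  0  1  2  0  1
So g(13) = 1.
The value of a disjunctive sum is the nim-sum of the parts.
Combined value = 5 XOR 1 = 4.

4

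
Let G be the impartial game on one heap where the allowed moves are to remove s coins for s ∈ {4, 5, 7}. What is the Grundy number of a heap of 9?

Compute g(0), g(1), … for moves {4, 5, 7}:
k:     0  1  2  3  4  5  6  7  8  9
g(k):  0  0  0  0  1  1  1  1  2  2
So g(9) = 2.

2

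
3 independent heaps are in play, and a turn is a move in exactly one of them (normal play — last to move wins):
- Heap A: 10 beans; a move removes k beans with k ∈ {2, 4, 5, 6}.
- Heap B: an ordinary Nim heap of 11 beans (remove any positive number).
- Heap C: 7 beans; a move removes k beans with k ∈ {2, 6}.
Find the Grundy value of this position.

11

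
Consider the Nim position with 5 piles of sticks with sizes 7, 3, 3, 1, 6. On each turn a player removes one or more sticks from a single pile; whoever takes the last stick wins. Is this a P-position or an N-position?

P-position

Nim-sum: 7 XOR 3 XOR 3 XOR 1 XOR 6 = 0.
The nim-sum is 0, so this is a P-position: the player to move is in a losing position under optimal play.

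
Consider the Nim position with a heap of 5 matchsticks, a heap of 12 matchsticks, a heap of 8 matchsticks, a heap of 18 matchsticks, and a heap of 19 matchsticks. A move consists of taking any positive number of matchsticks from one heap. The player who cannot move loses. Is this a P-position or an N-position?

Bitwise XOR of the heap sizes:
  00101  (5)
  01100  (12)
  01000  (8)
  10010  (18)
  10011  (19)
  -----
  00000  (0)
The nim-sum is 0, so this is a P-position: the player to move is in a losing position under optimal play.

P-position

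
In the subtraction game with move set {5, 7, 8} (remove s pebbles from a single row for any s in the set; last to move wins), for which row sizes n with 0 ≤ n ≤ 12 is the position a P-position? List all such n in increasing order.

Compute g(0), g(1), … for moves {5, 7, 8}:
g(0) = mex{} = 0
g(1) = mex{} = 0
g(2) = mex{} = 0
g(3) = mex{} = 0
g(4) = mex{} = 0
g(5) = mex{0} = 1
g(6) = mex{0} = 1
g(7) = mex{0} = 1
g(8) = mex{0} = 1
g(9) = mex{0} = 1
g(10) = mex{0,1} = 2
g(11) = mex{0,1} = 2
g(12) = mex{0,1} = 2
The P-positions (g = 0) in 0..12 are 0, 1, 2, 3, 4.

0, 1, 2, 3, 4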